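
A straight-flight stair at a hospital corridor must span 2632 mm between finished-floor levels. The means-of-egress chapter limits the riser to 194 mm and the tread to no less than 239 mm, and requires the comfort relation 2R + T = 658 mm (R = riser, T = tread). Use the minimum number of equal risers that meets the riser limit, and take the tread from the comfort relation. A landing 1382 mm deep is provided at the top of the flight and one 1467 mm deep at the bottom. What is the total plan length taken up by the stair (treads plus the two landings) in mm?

6515 mm

2632 / 194 = 13.567 → round up to 14 risers.
Riser R = 2632 / 14 = 188 mm, within the 194 mm limit.
T = 658 − 2·188 = 282 mm, which satisfies the 239 mm minimum.
Treads = 14 − 1 = 13; going = 13 × 282 = 3666 mm.
Add landings: 3666 + 1382 + 1467 = 6515 mm.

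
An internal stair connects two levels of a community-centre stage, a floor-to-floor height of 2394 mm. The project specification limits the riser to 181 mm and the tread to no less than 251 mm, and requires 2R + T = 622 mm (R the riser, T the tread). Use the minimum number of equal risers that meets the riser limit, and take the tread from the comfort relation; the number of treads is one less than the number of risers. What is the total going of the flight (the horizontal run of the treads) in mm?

3640 mm

2394 / 181 = 13.227 → round up to 14 risers.
R = 2394 ÷ 14 = 171 mm.
T = 622 − 2·171 = 280 mm, which satisfies the 251 mm minimum.
Treads = 14 − 1 = 13; going = 13 × 280 = 3640 mm.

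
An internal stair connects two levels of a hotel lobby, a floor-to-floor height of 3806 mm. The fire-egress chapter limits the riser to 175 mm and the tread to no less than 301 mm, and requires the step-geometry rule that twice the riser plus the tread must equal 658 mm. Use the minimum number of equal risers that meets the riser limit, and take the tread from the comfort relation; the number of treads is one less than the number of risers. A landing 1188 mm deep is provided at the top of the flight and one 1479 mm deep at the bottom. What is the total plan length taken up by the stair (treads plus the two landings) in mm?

At most 175 each: 3806/175 = 21.75, giving 22 risers.
Each riser is 3806/22 = 173 mm (≤ 175 mm).
From 2R + T = 658: T = 658 − 346 = 312 mm.
Treads = 22 − 1 = 21; going = 21 × 312 = 6552 mm.
Add landings: 6552 + 1188 + 1479 = 9219 mm.

9219 mm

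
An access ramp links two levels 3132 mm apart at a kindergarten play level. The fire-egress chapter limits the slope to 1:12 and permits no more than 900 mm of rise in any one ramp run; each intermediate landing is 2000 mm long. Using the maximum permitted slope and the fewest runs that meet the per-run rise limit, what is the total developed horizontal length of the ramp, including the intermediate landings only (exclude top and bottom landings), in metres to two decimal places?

43.58 m

3132 / 900 = 3.480 → round up to 4 ramp runs. That means 3 intermediate landings.
Ramp run (horizontal) at 1:12: 3132 × 12 = 37584 mm.
Intermediate landings: 3 × 2000 = 6000 mm.
Developed length = 37584 + 6000 = 43584 mm.
= 43.58 m.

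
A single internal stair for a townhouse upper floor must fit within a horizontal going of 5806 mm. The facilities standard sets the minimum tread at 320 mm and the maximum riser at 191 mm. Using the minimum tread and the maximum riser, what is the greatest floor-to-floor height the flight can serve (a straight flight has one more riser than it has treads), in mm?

5806 / 320 = 18.14, so 18 treads fit.
Risers = treads + 1 = 19.
Maximum height = 19 × 191 = 3629 mm.

3629 mm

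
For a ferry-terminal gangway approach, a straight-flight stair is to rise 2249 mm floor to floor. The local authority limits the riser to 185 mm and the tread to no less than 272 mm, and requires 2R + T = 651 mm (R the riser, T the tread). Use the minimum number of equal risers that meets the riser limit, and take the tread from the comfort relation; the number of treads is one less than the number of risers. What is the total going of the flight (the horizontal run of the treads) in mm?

2249 / 185 = 12.16, so 13 risers are needed.
Each riser is 2249/13 = 173 mm (≤ 185 mm).
T = 651 − 2·173 = 305 mm, which satisfies the 272 mm minimum.
Treads = 13 − 1 = 12; going = 12 × 305 = 3660 mm.

3660 mm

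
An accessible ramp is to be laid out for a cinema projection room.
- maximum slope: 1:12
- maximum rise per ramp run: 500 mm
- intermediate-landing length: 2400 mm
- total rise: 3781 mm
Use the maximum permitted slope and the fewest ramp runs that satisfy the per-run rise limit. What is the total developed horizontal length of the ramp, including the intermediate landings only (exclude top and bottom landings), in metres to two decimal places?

62.17 m

3781 / 500 = 7.562 → round up to 8 ramp runs. That means 7 intermediate landings.
Horizontal run for 3781 mm of rise at 1:12 is 3781 × 12 = 45372 mm.
7 intermediate landings contribute 7 × 2400 = 16800 mm.
Developed length = 45372 + 16800 = 62172 mm.
= 62.17 m.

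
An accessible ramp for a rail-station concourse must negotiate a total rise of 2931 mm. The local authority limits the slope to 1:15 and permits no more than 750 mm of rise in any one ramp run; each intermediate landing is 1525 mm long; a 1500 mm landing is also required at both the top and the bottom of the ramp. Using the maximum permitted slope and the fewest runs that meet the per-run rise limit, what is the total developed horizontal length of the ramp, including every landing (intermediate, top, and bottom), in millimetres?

51540 mm

2931 / 750 = 3.908 → round up to 4 ramp runs. That means 3 intermediate landings.
Horizontal run for 2931 mm of rise at 1:15 is 2931 × 15 = 43965 mm.
Intermediate landings: 3 × 1525 = 4575 mm.
Top and bottom landings: 2 × 1500 = 3000 mm.
Total = 43965 + 4575 + 3000 = 51540 mm.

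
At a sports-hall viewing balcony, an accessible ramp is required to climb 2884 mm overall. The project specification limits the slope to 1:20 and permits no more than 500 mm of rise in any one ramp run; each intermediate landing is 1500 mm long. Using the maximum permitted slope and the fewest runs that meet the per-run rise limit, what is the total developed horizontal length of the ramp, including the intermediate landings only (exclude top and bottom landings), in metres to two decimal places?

2884 / 500 = 5.77, so 6 ramp runs are needed. That means 5 intermediate landings.
Horizontal run for 2884 mm of rise at 1:20 is 2884 × 20 = 57680 mm.
Intermediate landings: 5 × 1500 = 7500 mm.
Total developed length = 57680 + 7500 = 65180 mm.
= 65.18 m.

65.18 m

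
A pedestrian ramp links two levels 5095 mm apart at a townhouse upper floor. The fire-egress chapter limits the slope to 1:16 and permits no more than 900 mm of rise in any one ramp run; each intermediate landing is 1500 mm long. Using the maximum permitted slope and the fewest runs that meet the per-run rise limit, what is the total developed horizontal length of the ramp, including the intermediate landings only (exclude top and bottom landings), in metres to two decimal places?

5095 / 900 = 5.66, so 6 ramp runs are needed. That means 5 intermediate landings.
Horizontal run for 5095 mm of rise at 1:16 is 5095 × 16 = 81520 mm.
5 intermediate landings contribute 5 × 1500 = 7500 mm.
Developed length = 81520 + 7500 = 89020 mm.
= 89.02 m.

89.02 m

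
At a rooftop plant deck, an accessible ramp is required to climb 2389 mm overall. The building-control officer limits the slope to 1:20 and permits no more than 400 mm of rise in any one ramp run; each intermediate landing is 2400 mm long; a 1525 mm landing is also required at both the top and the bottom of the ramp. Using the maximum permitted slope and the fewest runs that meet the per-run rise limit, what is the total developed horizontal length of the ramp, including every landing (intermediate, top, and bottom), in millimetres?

2389 / 400 = 5.97, so 6 ramp runs are needed. That means 5 intermediate landings.
Ramp run (horizontal) at 1:20: 2389 × 20 = 47780 mm.
5 intermediate landings contribute 5 × 2400 = 12000 mm.
Top and bottom landings: 2 × 1525 = 3050 mm.
Total = 47780 + 12000 + 3050 = 62830 mm.

62830 mm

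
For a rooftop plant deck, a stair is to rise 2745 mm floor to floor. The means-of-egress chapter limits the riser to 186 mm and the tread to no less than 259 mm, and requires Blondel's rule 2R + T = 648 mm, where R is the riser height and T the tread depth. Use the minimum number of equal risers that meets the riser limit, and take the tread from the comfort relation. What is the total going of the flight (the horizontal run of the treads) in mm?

2745 / 186 = 14.758 → round up to 15 risers.
Each riser is 2745/15 = 183 mm (≤ 186 mm).
From 2R + T = 648: T = 648 − 366 = 282 mm.
15 risers give 14 treads; going = 14 × 282 = 3948 mm.

3948 mm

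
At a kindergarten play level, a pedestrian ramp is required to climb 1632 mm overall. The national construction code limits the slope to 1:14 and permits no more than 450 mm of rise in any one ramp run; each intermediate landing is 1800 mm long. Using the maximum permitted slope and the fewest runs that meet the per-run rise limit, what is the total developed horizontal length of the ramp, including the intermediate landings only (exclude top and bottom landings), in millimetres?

At most 450 each: 1632/450 = 3.63, giving 4 ramp runs. That means 3 intermediate landings.
Horizontal run for 1632 mm of rise at 1:14 is 1632 × 14 = 22848 mm.
3 intermediate landings contribute 3 × 1800 = 5400 mm.
Total developed length = 22848 + 5400 = 28248 mm.

28248 mm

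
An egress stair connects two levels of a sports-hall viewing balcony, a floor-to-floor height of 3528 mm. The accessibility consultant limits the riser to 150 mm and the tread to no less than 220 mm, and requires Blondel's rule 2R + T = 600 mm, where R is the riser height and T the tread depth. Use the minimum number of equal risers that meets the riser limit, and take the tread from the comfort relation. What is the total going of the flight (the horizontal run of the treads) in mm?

7038 mm

⌈3528/150⌉ = 24 risers.
Each riser is 3528/24 = 147 mm (≤ 150 mm).
From 2R + T = 600: T = 600 − 294 = 306 mm.
Treads = 24 − 1 = 23; going = 23 × 306 = 7038 mm.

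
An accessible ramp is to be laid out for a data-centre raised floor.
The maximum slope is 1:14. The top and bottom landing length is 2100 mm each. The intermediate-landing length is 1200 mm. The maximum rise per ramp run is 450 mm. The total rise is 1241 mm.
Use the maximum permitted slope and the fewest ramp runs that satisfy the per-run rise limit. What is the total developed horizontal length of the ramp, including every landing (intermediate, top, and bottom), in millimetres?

1241 / 450 = 2.758 → round up to 3 ramp runs. That means 2 intermediate landings.
Horizontal run for 1241 mm of rise at 1:14 is 1241 × 14 = 17374 mm.
Intermediate landings: 2 × 1200 = 2400 mm.
Top and bottom landings: 2 × 2100 = 4200 mm.
Total = 17374 + 2400 + 4200 = 23974 mm.

23974 mm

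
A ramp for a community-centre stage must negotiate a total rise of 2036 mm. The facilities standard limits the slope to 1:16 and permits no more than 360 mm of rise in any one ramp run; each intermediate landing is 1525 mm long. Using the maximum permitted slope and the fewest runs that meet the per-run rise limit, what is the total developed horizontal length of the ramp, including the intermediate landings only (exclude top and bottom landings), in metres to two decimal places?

At most 360 each: 2036/360 = 5.66, giving 6 ramp runs. That means 5 intermediate landings.
Ramp run (horizontal) at 1:16: 2036 × 16 = 32576 mm.
5 intermediate landings contribute 5 × 1525 = 7625 mm.
Developed length = 32576 + 7625 = 40201 mm.
= 40.20 m.

40.20 m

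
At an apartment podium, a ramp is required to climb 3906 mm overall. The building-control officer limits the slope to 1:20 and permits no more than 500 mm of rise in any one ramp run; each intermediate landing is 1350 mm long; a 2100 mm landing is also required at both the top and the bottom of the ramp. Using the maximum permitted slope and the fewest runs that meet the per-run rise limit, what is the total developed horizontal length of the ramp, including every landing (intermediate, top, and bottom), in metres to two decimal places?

91.77 m

3906 / 500 = 7.812 → round up to 8 ramp runs. That means 7 intermediate landings.
Horizontal run for 3906 mm of rise at 1:20 is 3906 × 20 = 78120 mm.
Intermediate landings: 7 × 1350 = 9450 mm.
Top and bottom landings: 2 × 2100 = 4200 mm.
Total = 78120 + 9450 + 4200 = 91770 mm.
= 91.77 m.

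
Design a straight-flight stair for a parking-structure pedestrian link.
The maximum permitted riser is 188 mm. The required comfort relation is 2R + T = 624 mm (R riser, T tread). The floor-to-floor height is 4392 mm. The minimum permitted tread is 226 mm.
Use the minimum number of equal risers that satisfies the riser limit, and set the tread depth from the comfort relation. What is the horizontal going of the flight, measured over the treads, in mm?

4392 / 188 = 23.362 → round up to 24 risers.
R = 4392 ÷ 24 = 183 mm.
From 2R + T = 624: T = 624 − 366 = 258 mm.
Treads = 24 − 1 = 23; going = 23 × 258 = 5934 mm.

5934 mm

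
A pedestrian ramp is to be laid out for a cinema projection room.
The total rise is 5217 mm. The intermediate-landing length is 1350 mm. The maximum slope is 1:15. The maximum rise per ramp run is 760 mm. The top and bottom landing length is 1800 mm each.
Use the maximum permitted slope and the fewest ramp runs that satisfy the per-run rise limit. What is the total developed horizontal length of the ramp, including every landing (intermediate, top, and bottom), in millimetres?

⌈5217/760⌉ = 7 ramp runs. That means 6 intermediate landings.
Horizontal run for 5217 mm of rise at 1:15 is 5217 × 15 = 78255 mm.
Intermediate landings: 6 × 1350 = 8100 mm.
Top and bottom landings: 2 × 1800 = 3600 mm.
Total = 78255 + 8100 + 3600 = 89955 mm.

89955 mm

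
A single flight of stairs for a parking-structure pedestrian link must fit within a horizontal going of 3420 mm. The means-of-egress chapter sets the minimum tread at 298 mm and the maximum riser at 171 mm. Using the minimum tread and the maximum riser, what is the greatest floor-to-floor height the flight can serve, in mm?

Treads that fit: ⌊3420 / 298⌋ = 11.
Risers = treads + 1 = 12.
Maximum height = 12 × 171 = 2052 mm.

2052 mm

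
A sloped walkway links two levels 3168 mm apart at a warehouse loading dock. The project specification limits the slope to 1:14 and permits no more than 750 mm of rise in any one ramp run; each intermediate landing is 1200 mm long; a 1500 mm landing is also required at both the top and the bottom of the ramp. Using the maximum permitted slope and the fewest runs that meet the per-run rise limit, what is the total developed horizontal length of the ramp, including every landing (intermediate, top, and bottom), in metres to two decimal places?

3168 / 750 = 4.224 → round up to 5 ramp runs. That means 4 intermediate landings.
Horizontal run for 3168 mm of rise at 1:14 is 3168 × 14 = 44352 mm.
Intermediate landings: 4 × 1200 = 4800 mm.
Top and bottom landings: 2 × 1500 = 3000 mm.
Total = 44352 + 4800 + 3000 = 52152 mm.
= 52.15 m.

52.15 m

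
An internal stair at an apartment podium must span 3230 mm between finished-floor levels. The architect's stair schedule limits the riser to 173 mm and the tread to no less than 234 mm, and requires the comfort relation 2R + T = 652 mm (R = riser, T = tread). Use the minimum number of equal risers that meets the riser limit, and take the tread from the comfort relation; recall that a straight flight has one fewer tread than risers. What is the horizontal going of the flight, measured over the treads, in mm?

5616 mm

3230 / 173 = 18.671 → round up to 19 risers.
Riser R = 3230 / 19 = 170 mm, within the 173 mm limit.
T = 652 − 2·170 = 312 mm, which satisfies the 234 mm minimum.
19 risers give 18 treads; going = 18 × 312 = 5616 mm.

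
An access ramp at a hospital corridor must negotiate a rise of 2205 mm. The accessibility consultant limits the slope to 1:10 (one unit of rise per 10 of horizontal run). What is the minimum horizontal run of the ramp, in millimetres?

22050 mm

At 1:10 the run is 10 × 2205 = 22050 mm.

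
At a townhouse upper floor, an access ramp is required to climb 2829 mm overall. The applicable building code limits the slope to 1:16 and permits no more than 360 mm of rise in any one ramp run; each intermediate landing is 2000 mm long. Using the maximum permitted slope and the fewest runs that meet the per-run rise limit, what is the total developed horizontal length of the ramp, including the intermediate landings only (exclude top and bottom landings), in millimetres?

⌈2829/360⌉ = 8 ramp runs. That means 7 intermediate landings.
Horizontal run for 2829 mm of rise at 1:16 is 2829 × 16 = 45264 mm.
Intermediate landings: 7 × 2000 = 14000 mm.
Developed length = 45264 + 14000 = 59264 mm.

59264 mm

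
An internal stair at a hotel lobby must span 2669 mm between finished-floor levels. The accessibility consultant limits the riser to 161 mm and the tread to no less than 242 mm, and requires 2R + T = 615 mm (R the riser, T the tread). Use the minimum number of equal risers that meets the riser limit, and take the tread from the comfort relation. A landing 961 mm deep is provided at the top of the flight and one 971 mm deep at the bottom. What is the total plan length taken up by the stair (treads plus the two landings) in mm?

2669 / 161 = 16.578 → round up to 17 risers.
Each riser is 2669/17 = 157 mm (≤ 161 mm).
T = 615 − 2·157 = 301 mm, which satisfies the 242 mm minimum.
Going = (17 − 1) × 301 = 4816 mm.
Add landings: 4816 + 961 + 971 = 6748 mm.

6748 mm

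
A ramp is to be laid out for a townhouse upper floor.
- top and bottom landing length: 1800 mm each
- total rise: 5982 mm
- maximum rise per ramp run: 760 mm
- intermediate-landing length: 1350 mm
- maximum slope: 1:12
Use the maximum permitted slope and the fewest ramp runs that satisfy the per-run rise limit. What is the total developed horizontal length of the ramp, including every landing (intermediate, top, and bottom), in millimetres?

At most 760 each: 5982/760 = 7.87, giving 8 ramp runs. That means 7 intermediate landings.
Ramp run (horizontal) at 1:12: 5982 × 12 = 71784 mm.
7 intermediate landings contribute 7 × 1350 = 9450 mm.
Top and bottom landings: 2 × 1800 = 3600 mm.
Total = 71784 + 9450 + 3600 = 84834 mm.

84834 mm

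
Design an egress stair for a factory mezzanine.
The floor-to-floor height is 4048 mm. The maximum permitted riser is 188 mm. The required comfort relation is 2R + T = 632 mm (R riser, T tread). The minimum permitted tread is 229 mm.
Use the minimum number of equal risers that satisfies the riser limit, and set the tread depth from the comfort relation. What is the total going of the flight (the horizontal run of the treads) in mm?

4048 / 188 = 21.532 → round up to 22 risers.
R = 4048 ÷ 22 = 184 mm.
Tread T = 632 − 2 × 184 = 264 mm (≥ 229 mm).
Treads = 22 − 1 = 21; going = 21 × 264 = 5544 mm.

5544 mm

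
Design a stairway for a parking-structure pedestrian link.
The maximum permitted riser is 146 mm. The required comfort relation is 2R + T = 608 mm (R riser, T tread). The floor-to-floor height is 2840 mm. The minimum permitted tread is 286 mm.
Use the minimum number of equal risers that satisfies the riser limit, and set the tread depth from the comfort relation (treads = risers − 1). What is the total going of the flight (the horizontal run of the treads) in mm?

2840 / 146 = 19.452 → round up to 20 risers.
Riser R = 2840 / 20 = 142 mm, within the 146 mm limit.
T = 608 − 2·142 = 324 mm, which satisfies the 286 mm minimum.
Going = (20 − 1) × 324 = 6156 mm.

6156 mm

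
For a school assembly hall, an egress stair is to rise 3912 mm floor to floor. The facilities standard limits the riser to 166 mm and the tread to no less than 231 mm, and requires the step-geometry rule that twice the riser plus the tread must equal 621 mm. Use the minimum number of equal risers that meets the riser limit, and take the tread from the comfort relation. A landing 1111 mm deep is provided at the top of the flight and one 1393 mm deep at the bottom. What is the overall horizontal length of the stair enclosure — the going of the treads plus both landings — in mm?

⌈3912/166⌉ = 24 risers.
R = 3912 ÷ 24 = 163 mm.
From 2R + T = 621: T = 621 − 326 = 295 mm.
Going = (24 − 1) × 295 = 6785 mm.
Add landings: 6785 + 1111 + 1393 = 9289 mm.

9289 mm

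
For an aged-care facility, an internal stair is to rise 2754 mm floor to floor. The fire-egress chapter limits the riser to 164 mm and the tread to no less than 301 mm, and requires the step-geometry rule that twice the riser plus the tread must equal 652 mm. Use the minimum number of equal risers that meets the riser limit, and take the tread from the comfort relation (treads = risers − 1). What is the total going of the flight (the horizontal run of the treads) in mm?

5248 mm

2754 / 164 = 16.793 → round up to 17 risers.
R = 2754 ÷ 17 = 162 mm.
Tread T = 652 − 2 × 162 = 328 mm (≥ 301 mm).
Treads = 17 − 1 = 16; going = 16 × 328 = 5248 mm.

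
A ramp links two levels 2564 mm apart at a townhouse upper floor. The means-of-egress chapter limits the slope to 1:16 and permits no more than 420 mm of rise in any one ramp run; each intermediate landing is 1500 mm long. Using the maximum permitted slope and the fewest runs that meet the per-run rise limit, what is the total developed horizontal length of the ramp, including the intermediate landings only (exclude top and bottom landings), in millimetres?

2564 / 420 = 6.10, so 7 ramp runs are needed. That means 6 intermediate landings.
Ramp run (horizontal) at 1:16: 2564 × 16 = 41024 mm.
6 intermediate landings contribute 6 × 1500 = 9000 mm.
Developed length = 41024 + 9000 = 50024 mm.

50024 mm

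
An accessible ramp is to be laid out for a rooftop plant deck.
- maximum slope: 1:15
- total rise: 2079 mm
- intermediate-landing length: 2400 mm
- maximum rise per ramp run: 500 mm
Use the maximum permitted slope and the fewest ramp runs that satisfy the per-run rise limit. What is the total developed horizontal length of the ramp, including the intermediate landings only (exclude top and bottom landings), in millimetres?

40785 mm

⌈2079/500⌉ = 5 ramp runs. That means 4 intermediate landings.
Horizontal run for 2079 mm of rise at 1:15 is 2079 × 15 = 31185 mm.
4 intermediate landings contribute 4 × 2400 = 9600 mm.
Developed length = 31185 + 9600 = 40785 mm.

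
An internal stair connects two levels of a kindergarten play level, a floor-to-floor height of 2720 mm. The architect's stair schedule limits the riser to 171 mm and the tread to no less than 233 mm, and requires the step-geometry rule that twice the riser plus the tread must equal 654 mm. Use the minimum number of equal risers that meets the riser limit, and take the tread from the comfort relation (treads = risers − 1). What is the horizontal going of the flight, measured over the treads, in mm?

⌈2720/171⌉ = 16 risers.
R = 2720 ÷ 16 = 170 mm.
T = 654 − 2·170 = 314 mm, which satisfies the 233 mm minimum.
Treads = 16 − 1 = 15; going = 15 × 314 = 4710 mm.

4710 mm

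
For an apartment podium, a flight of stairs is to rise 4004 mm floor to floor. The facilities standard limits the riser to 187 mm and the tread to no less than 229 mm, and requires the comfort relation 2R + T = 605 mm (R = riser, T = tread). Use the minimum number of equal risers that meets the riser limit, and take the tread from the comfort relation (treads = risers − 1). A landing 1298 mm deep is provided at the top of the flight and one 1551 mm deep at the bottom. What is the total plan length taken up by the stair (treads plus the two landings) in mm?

7910 mm

4004 / 187 = 21.412 → round up to 22 risers.
Riser R = 4004 / 22 = 182 mm, within the 187 mm limit.
From 2R + T = 605: T = 605 − 364 = 241 mm.
Going = (22 − 1) × 241 = 5061 mm.
Add landings: 5061 + 1298 + 1551 = 7910 mm.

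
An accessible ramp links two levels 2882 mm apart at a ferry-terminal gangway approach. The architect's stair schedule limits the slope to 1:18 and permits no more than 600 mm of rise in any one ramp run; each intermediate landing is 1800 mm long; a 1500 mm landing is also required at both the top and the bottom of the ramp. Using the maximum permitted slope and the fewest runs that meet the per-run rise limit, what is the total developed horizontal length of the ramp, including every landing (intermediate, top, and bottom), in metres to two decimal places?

62.08 m

At most 600 each: 2882/600 = 4.80, giving 5 ramp runs. That means 4 intermediate landings.
Ramp run (horizontal) at 1:18: 2882 × 18 = 51876 mm.
Intermediate landings: 4 × 1800 = 7200 mm.
Top and bottom landings: 2 × 1500 = 3000 mm.
Total = 51876 + 7200 + 3000 = 62076 mm.
= 62.08 m.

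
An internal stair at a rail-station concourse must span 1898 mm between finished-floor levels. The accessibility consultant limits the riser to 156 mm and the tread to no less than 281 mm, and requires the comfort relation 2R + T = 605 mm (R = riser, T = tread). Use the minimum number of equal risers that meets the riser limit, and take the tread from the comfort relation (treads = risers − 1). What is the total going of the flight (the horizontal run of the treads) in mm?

At most 156 each: 1898/156 = 12.17, giving 13 risers.
R = 1898 ÷ 13 = 146 mm.
Tread T = 605 − 2 × 146 = 313 mm (≥ 281 mm).
Treads = 13 − 1 = 12; going = 12 × 313 = 3756 mm.

3756 mm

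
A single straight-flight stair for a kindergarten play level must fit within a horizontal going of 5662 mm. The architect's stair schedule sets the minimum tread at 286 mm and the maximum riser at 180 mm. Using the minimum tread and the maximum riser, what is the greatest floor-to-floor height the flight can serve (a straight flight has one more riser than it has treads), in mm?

3600 mm

5662 / 286 = 19.80, so 19 treads fit.
Risers = treads + 1 = 20.
Maximum height = 20 × 180 = 3600 mm.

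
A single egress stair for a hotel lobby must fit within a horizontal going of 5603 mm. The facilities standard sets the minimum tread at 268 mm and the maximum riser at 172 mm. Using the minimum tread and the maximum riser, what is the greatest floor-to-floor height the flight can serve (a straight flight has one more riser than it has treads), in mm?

5603 / 268 = 20.91, so 20 treads fit.
Risers = treads + 1 = 21.
Maximum height = 21 × 172 = 3612 mm.

3612 mm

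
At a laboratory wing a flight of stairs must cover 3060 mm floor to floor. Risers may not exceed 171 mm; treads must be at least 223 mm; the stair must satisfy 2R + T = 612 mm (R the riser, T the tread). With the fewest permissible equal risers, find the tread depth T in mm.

3060 / 171 = 17.895 → round up to 18 risers.
Riser R = 3060 / 18 = 170 mm, within the 171 mm limit.
From 2R + T = 612: T = 612 − 340 = 272 mm.

272 mm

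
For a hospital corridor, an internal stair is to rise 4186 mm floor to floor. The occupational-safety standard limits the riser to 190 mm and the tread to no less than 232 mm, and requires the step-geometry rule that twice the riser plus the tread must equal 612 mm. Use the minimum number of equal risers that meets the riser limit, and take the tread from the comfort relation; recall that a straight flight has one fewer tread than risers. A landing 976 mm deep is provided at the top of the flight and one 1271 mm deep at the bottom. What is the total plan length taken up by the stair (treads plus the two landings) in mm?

4186 / 190 = 22.032 → round up to 23 risers.
Riser R = 4186 / 23 = 182 mm, within the 190 mm limit.
From 2R + T = 612: T = 612 − 364 = 248 mm.
Going = (23 − 1) × 248 = 5456 mm.
Enclosure = 5456 + 976 + 1271 = 7703 mm.

7703 mm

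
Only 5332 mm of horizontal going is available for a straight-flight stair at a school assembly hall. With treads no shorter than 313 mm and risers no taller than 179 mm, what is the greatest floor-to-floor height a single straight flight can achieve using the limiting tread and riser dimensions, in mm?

3222 mm

5332 / 313 = 17.04, so 17 treads fit.
Risers = treads + 1 = 18.
Maximum height = 18 × 179 = 3222 mm.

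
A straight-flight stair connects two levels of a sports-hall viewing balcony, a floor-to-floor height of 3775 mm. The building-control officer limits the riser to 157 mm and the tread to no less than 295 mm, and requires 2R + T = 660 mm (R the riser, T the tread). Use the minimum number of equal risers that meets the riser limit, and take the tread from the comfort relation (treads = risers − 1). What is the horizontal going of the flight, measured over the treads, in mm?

8592 mm

3775 / 157 = 24.045 → round up to 25 risers.
Riser R = 3775 / 25 = 151 mm, within the 157 mm limit.
From 2R + T = 660: T = 660 − 302 = 358 mm.
25 risers give 24 treads; going = 24 × 358 = 8592 mm.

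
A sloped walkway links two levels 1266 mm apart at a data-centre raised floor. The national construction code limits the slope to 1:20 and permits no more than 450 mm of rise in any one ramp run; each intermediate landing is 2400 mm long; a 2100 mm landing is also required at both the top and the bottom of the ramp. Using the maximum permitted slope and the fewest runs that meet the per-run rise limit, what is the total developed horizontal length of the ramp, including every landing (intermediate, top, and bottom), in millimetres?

34320 mm

1266 / 450 = 2.813 → round up to 3 ramp runs. That means 2 intermediate landings.
Ramp run (horizontal) at 1:20: 1266 × 20 = 25320 mm.
Intermediate landings: 2 × 2400 = 4800 mm.
Top and bottom landings: 2 × 2100 = 4200 mm.
Total = 25320 + 4800 + 4200 = 34320 mm.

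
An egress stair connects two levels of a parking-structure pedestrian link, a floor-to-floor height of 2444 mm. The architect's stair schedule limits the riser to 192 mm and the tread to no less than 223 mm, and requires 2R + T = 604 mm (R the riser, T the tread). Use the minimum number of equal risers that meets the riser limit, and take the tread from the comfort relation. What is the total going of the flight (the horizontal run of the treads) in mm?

2736 mm

⌈2444/192⌉ = 13 risers.
R = 2444 ÷ 13 = 188 mm.
Tread T = 604 − 2 × 188 = 228 mm (≥ 223 mm).
13 risers give 12 treads; going = 12 × 228 = 2736 mm.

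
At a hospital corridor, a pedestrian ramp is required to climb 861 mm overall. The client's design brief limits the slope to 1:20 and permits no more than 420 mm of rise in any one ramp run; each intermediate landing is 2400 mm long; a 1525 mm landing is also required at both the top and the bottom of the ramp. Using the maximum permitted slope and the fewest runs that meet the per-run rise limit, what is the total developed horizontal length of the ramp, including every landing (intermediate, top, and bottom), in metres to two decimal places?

25.07 m

At most 420 each: 861/420 = 2.05, giving 3 ramp runs. That means 2 intermediate landings.
Horizontal run for 861 mm of rise at 1:20 is 861 × 20 = 17220 mm.
Intermediate landings: 2 × 2400 = 4800 mm.
Top and bottom landings: 2 × 1525 = 3050 mm.
Total = 17220 + 4800 + 3050 = 25070 mm.
= 25.07 m.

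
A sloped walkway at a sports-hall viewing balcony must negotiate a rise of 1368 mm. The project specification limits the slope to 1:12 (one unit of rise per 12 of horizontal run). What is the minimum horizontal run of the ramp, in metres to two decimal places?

Run = rise × 12 = 1368 × 12 = 16416 mm.
16416 mm = 16.42 m.

16.42 m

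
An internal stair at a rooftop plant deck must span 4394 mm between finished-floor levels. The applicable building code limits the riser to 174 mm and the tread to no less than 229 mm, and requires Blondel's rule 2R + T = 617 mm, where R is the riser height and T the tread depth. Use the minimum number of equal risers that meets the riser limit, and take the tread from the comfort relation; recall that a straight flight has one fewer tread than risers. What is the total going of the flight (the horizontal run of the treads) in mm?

At most 174 each: 4394/174 = 25.25, giving 26 risers.
Riser R = 4394 / 26 = 169 mm, within the 174 mm limit.
T = 617 − 2·169 = 279 mm, which satisfies the 229 mm minimum.
Treads = 26 − 1 = 25; going = 25 × 279 = 6975 mm.

6975 mm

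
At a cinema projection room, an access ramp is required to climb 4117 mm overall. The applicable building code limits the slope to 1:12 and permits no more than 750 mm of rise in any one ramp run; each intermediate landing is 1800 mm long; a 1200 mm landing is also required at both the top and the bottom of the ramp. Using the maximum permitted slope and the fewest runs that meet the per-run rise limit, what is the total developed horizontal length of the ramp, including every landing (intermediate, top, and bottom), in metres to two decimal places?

60.80 m

At most 750 each: 4117/750 = 5.49, giving 6 ramp runs. That means 5 intermediate landings.
Horizontal run for 4117 mm of rise at 1:12 is 4117 × 12 = 49404 mm.
5 intermediate landings contribute 5 × 1800 = 9000 mm.
Top and bottom landings: 2 × 1200 = 2400 mm.
Total = 49404 + 9000 + 2400 = 60804 mm.
= 60.80 m.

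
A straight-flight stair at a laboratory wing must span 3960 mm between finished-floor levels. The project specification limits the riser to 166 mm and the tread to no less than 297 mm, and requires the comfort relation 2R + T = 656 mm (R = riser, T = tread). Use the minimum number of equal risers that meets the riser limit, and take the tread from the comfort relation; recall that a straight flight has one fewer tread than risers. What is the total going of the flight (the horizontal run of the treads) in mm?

7498 mm

At most 166 each: 3960/166 = 23.86, giving 24 risers.
Each riser is 3960/24 = 165 mm (≤ 166 mm).
T = 656 − 2·165 = 326 mm, which satisfies the 297 mm minimum.
24 risers give 23 treads; going = 23 × 326 = 7498 mm.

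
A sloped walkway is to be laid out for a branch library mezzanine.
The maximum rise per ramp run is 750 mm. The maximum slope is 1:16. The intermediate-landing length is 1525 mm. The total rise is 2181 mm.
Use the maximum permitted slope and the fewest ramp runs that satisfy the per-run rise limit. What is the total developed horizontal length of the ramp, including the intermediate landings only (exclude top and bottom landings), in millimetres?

37946 mm

2181 / 750 = 2.91, so 3 ramp runs are needed. That means 2 intermediate landings.
Ramp run (horizontal) at 1:16: 2181 × 16 = 34896 mm.
Intermediate landings: 2 × 1525 = 3050 mm.
Developed length = 34896 + 3050 = 37946 mm.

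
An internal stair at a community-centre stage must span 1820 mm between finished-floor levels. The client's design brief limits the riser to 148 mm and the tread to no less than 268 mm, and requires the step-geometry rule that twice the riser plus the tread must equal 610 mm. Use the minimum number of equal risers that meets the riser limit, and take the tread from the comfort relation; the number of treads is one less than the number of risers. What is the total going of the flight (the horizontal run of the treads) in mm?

3960 mm

1820 / 148 = 12.297 → round up to 13 risers.
Riser R = 1820 / 13 = 140 mm, within the 148 mm limit.
From 2R + T = 610: T = 610 − 280 = 330 mm.
13 risers give 12 treads; going = 12 × 330 = 3960 mm.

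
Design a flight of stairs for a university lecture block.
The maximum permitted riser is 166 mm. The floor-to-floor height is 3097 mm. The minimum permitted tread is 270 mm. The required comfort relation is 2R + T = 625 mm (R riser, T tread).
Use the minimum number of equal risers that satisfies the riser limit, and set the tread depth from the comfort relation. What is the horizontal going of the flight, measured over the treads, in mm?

5382 mm

⌈3097/166⌉ = 19 risers.
Riser R = 3097 / 19 = 163 mm, within the 166 mm limit.
From 2R + T = 625: T = 625 − 326 = 299 mm.
19 risers give 18 treads; going = 18 × 299 = 5382 mm.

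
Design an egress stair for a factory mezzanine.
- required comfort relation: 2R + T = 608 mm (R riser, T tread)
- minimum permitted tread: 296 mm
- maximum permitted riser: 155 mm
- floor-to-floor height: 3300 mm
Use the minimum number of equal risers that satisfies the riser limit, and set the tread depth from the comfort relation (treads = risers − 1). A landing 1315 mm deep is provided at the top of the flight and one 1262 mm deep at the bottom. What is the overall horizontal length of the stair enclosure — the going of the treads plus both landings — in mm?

9045 mm

3300 / 155 = 21.290 → round up to 22 risers.
R = 3300 ÷ 22 = 150 mm.
Tread T = 608 − 2 × 150 = 308 mm (≥ 296 mm).
22 risers give 21 treads; going = 21 × 308 = 6468 mm.
Enclosure = 6468 + 1315 + 1262 = 9045 mm.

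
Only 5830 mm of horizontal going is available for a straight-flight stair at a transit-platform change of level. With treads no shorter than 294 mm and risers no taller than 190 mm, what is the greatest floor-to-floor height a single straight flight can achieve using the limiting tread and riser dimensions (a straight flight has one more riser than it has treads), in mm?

3800 mm

5830 / 294 = 19.83, so 19 treads fit.
Risers = treads + 1 = 20.
Maximum height = 20 × 190 = 3800 mm.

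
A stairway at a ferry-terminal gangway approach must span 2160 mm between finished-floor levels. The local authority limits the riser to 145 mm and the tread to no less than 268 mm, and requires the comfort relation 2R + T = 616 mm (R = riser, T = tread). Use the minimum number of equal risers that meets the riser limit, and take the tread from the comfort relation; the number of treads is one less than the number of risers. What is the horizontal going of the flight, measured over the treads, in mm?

4592 mm

⌈2160/145⌉ = 15 risers.
R = 2160 ÷ 15 = 144 mm.
T = 616 − 2·144 = 328 mm, which satisfies the 268 mm minimum.
Going = (15 − 1) × 328 = 4592 mm.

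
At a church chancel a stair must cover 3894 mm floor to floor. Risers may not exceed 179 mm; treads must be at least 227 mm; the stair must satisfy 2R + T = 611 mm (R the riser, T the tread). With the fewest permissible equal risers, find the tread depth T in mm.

⌈3894/179⌉ = 22 risers.
R = 3894 ÷ 22 = 177 mm.
From 2R + T = 611: T = 611 − 354 = 257 mm.

257 mm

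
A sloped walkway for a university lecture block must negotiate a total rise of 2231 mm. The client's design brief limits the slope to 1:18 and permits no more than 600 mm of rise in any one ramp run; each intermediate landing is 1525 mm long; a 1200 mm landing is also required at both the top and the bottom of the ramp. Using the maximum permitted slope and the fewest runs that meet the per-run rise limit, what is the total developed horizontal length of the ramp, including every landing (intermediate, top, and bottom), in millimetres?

47133 mm

2231 / 600 = 3.72, so 4 ramp runs are needed. That means 3 intermediate landings.
Ramp run (horizontal) at 1:18: 2231 × 18 = 40158 mm.
3 intermediate landings contribute 3 × 1525 = 4575 mm.
Top and bottom landings: 2 × 1200 = 2400 mm.
Total = 40158 + 4575 + 2400 = 47133 mm.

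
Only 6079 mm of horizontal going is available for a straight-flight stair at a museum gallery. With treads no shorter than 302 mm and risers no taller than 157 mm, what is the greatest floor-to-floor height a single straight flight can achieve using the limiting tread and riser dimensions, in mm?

Treads that fit: ⌊6079 / 302⌋ = 20.
Risers = treads + 1 = 21.
Maximum height = 21 × 157 = 3297 mm.

3297 mm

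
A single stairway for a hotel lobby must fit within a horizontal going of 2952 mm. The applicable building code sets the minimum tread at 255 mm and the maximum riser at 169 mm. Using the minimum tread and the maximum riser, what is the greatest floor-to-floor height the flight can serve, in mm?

2952 / 255 = 11.58, so 11 treads fit.
Risers = treads + 1 = 12.
Maximum height = 12 × 169 = 2028 mm.

2028 mm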